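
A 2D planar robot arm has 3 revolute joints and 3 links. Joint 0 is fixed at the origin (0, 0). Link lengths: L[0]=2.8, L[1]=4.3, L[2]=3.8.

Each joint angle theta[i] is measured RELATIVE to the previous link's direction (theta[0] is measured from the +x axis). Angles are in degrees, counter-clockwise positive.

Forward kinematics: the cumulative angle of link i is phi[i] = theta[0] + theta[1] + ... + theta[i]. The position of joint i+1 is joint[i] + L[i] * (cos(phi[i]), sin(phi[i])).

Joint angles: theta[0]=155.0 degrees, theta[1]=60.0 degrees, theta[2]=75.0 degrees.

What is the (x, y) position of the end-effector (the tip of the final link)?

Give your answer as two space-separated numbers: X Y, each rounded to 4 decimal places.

joint[0] = (0.0000, 0.0000)  (base)
link 0: phi[0] = 155 = 155 deg
  cos(155 deg) = -0.9063, sin(155 deg) = 0.4226
  joint[1] = (0.0000, 0.0000) + 2.8 * (-0.9063, 0.4226) = (0.0000 + -2.5377, 0.0000 + 1.1833) = (-2.5377, 1.1833)
link 1: phi[1] = 155 + 60 = 215 deg
  cos(215 deg) = -0.8192, sin(215 deg) = -0.5736
  joint[2] = (-2.5377, 1.1833) + 4.3 * (-0.8192, -0.5736) = (-2.5377 + -3.5224, 1.1833 + -2.4664) = (-6.0600, -1.2830)
link 2: phi[2] = 155 + 60 + 75 = 290 deg
  cos(290 deg) = 0.3420, sin(290 deg) = -0.9397
  joint[3] = (-6.0600, -1.2830) + 3.8 * (0.3420, -0.9397) = (-6.0600 + 1.2997, -1.2830 + -3.5708) = (-4.7603, -4.8539)
End effector: (-4.7603, -4.8539)

Answer: -4.7603 -4.8539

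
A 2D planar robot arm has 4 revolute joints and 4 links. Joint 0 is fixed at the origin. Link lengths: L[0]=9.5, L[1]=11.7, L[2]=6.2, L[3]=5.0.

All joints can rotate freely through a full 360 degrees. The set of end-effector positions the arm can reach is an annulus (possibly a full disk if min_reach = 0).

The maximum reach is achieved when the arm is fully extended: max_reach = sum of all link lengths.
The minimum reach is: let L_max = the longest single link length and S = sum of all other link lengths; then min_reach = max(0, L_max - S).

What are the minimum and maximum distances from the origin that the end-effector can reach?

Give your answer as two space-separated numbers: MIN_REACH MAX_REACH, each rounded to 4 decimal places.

Answer: 0.0000 32.4000

Derivation:
Link lengths: [9.5, 11.7, 6.2, 5.0]
max_reach = 9.5 + 11.7 + 6.2 + 5 = 32.4
L_max = max([9.5, 11.7, 6.2, 5.0]) = 11.7
S (sum of others) = 32.4 - 11.7 = 20.7
min_reach = max(0, 11.7 - 20.7) = max(0, -9) = 0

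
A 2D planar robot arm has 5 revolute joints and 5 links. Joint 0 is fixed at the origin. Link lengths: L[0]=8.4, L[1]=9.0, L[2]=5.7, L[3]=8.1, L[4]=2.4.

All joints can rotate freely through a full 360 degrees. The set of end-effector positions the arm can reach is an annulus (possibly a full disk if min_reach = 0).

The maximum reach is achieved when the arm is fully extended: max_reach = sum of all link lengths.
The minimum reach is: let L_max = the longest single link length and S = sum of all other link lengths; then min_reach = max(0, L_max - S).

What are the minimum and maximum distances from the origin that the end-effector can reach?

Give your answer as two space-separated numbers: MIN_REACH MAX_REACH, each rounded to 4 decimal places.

Link lengths: [8.4, 9.0, 5.7, 8.1, 2.4]
max_reach = 8.4 + 9 + 5.7 + 8.1 + 2.4 = 33.6
L_max = max([8.4, 9.0, 5.7, 8.1, 2.4]) = 9
S (sum of others) = 33.6 - 9 = 24.6
min_reach = max(0, 9 - 24.6) = max(0, -15.6) = 0

Answer: 0.0000 33.6000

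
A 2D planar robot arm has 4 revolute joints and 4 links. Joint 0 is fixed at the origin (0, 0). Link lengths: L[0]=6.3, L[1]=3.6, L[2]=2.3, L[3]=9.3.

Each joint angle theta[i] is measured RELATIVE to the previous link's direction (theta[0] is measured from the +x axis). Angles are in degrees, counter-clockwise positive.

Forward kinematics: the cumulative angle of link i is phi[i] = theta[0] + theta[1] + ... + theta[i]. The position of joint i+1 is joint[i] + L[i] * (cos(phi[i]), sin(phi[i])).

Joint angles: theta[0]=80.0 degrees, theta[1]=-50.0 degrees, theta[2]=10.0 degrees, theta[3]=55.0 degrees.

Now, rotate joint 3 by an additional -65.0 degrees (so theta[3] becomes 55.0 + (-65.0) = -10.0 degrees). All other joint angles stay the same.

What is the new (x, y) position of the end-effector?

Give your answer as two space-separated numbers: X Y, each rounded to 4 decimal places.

joint[0] = (0.0000, 0.0000)  (base)
link 0: phi[0] = 80 = 80 deg
  cos(80 deg) = 0.1736, sin(80 deg) = 0.9848
  joint[1] = (0.0000, 0.0000) + 6.3 * (0.1736, 0.9848) = (0.0000 + 1.0940, 0.0000 + 6.2043) = (1.0940, 6.2043)
link 1: phi[1] = 80 + -50 = 30 deg
  cos(30 deg) = 0.8660, sin(30 deg) = 0.5000
  joint[2] = (1.0940, 6.2043) + 3.6 * (0.8660, 0.5000) = (1.0940 + 3.1177, 6.2043 + 1.8000) = (4.2117, 8.0043)
link 2: phi[2] = 80 + -50 + 10 = 40 deg
  cos(40 deg) = 0.7660, sin(40 deg) = 0.6428
  joint[3] = (4.2117, 8.0043) + 2.3 * (0.7660, 0.6428) = (4.2117 + 1.7619, 8.0043 + 1.4784) = (5.9736, 9.4827)
link 3: phi[3] = 80 + -50 + 10 + -10 = 30 deg
  cos(30 deg) = 0.8660, sin(30 deg) = 0.5000
  joint[4] = (5.9736, 9.4827) + 9.3 * (0.8660, 0.5000) = (5.9736 + 8.0540, 9.4827 + 4.6500) = (14.0276, 14.1327)
End effector: (14.0276, 14.1327)

Answer: 14.0276 14.1327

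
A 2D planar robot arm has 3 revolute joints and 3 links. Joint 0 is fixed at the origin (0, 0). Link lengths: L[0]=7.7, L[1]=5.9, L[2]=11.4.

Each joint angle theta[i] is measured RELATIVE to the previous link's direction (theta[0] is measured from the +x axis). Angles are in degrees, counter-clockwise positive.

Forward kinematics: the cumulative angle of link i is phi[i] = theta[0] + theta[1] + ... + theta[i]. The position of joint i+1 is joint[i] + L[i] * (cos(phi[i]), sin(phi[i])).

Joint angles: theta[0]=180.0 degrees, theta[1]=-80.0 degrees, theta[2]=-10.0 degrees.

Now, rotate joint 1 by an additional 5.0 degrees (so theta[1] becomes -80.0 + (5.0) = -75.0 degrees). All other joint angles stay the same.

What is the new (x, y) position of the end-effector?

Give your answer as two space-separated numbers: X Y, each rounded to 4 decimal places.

joint[0] = (0.0000, 0.0000)  (base)
link 0: phi[0] = 180 = 180 deg
  cos(180 deg) = -1.0000, sin(180 deg) = 0.0000
  joint[1] = (0.0000, 0.0000) + 7.7 * (-1.0000, 0.0000) = (0.0000 + -7.7000, 0.0000 + 0.0000) = (-7.7000, 0.0000)
link 1: phi[1] = 180 + -75 = 105 deg
  cos(105 deg) = -0.2588, sin(105 deg) = 0.9659
  joint[2] = (-7.7000, 0.0000) + 5.9 * (-0.2588, 0.9659) = (-7.7000 + -1.5270, 0.0000 + 5.6990) = (-9.2270, 5.6990)
link 2: phi[2] = 180 + -75 + -10 = 95 deg
  cos(95 deg) = -0.0872, sin(95 deg) = 0.9962
  joint[3] = (-9.2270, 5.6990) + 11.4 * (-0.0872, 0.9962) = (-9.2270 + -0.9936, 5.6990 + 11.3566) = (-10.2206, 17.0556)
End effector: (-10.2206, 17.0556)

Answer: -10.2206 17.0556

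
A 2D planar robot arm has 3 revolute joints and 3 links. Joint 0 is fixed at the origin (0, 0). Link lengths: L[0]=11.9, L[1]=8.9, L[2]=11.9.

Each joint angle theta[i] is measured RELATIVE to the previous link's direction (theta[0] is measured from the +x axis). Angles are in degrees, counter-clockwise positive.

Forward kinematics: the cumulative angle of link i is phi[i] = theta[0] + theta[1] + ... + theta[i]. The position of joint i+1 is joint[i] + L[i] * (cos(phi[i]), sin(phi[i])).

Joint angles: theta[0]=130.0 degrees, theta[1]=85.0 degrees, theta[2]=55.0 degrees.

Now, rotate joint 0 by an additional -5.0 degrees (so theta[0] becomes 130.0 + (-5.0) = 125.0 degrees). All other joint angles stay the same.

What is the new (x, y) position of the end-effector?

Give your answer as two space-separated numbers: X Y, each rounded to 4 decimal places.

Answer: -15.5703 -6.5568

Derivation:
joint[0] = (0.0000, 0.0000)  (base)
link 0: phi[0] = 125 = 125 deg
  cos(125 deg) = -0.5736, sin(125 deg) = 0.8192
  joint[1] = (0.0000, 0.0000) + 11.9 * (-0.5736, 0.8192) = (0.0000 + -6.8256, 0.0000 + 9.7479) = (-6.8256, 9.7479)
link 1: phi[1] = 125 + 85 = 210 deg
  cos(210 deg) = -0.8660, sin(210 deg) = -0.5000
  joint[2] = (-6.8256, 9.7479) + 8.9 * (-0.8660, -0.5000) = (-6.8256 + -7.7076, 9.7479 + -4.4500) = (-14.5332, 5.2979)
link 2: phi[2] = 125 + 85 + 55 = 265 deg
  cos(265 deg) = -0.0872, sin(265 deg) = -0.9962
  joint[3] = (-14.5332, 5.2979) + 11.9 * (-0.0872, -0.9962) = (-14.5332 + -1.0372, 5.2979 + -11.8547) = (-15.5703, -6.5568)
End effector: (-15.5703, -6.5568)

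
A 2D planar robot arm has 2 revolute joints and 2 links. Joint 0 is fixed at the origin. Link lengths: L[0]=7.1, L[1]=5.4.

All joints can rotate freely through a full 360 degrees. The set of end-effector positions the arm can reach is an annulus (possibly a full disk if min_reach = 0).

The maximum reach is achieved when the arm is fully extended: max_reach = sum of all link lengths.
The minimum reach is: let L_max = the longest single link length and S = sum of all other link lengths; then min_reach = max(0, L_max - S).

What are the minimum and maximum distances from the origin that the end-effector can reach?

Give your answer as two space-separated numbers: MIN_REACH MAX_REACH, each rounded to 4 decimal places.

Answer: 1.7000 12.5000

Derivation:
Link lengths: [7.1, 5.4]
max_reach = 7.1 + 5.4 = 12.5
L_max = max([7.1, 5.4]) = 7.1
S (sum of others) = 12.5 - 7.1 = 5.4
min_reach = max(0, 7.1 - 5.4) = max(0, 1.7) = 1.7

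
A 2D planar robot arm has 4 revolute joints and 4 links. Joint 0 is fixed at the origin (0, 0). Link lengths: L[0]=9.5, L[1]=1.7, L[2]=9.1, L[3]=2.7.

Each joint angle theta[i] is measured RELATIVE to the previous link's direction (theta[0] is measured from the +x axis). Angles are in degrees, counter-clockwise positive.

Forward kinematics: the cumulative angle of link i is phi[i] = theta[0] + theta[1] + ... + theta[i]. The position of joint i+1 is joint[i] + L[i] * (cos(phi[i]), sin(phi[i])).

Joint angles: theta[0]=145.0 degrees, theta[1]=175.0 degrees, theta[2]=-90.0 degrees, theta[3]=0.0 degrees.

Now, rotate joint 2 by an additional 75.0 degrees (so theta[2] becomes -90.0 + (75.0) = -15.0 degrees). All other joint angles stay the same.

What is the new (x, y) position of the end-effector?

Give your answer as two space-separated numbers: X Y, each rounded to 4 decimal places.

Answer: 0.2885 -5.3098

Derivation:
joint[0] = (0.0000, 0.0000)  (base)
link 0: phi[0] = 145 = 145 deg
  cos(145 deg) = -0.8192, sin(145 deg) = 0.5736
  joint[1] = (0.0000, 0.0000) + 9.5 * (-0.8192, 0.5736) = (0.0000 + -7.7819, 0.0000 + 5.4490) = (-7.7819, 5.4490)
link 1: phi[1] = 145 + 175 = 320 deg
  cos(320 deg) = 0.7660, sin(320 deg) = -0.6428
  joint[2] = (-7.7819, 5.4490) + 1.7 * (0.7660, -0.6428) = (-7.7819 + 1.3023, 5.4490 + -1.0927) = (-6.4797, 4.3562)
link 2: phi[2] = 145 + 175 + -15 = 305 deg
  cos(305 deg) = 0.5736, sin(305 deg) = -0.8192
  joint[3] = (-6.4797, 4.3562) + 9.1 * (0.5736, -0.8192) = (-6.4797 + 5.2195, 4.3562 + -7.4543) = (-1.2601, -3.0980)
link 3: phi[3] = 145 + 175 + -15 + 0 = 305 deg
  cos(305 deg) = 0.5736, sin(305 deg) = -0.8192
  joint[4] = (-1.2601, -3.0980) + 2.7 * (0.5736, -0.8192) = (-1.2601 + 1.5487, -3.0980 + -2.2117) = (0.2885, -5.3098)
End effector: (0.2885, -5.3098)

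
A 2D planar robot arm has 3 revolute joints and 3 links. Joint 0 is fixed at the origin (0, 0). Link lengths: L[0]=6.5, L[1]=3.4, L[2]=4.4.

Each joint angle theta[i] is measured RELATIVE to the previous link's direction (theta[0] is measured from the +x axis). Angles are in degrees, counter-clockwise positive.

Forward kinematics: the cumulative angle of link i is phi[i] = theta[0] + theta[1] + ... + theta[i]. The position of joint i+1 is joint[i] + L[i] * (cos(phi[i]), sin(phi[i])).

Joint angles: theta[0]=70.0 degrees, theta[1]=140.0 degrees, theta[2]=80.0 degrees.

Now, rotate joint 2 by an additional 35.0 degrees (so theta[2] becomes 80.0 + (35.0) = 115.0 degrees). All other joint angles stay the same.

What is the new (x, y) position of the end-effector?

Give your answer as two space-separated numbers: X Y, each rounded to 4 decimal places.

joint[0] = (0.0000, 0.0000)  (base)
link 0: phi[0] = 70 = 70 deg
  cos(70 deg) = 0.3420, sin(70 deg) = 0.9397
  joint[1] = (0.0000, 0.0000) + 6.5 * (0.3420, 0.9397) = (0.0000 + 2.2231, 0.0000 + 6.1080) = (2.2231, 6.1080)
link 1: phi[1] = 70 + 140 = 210 deg
  cos(210 deg) = -0.8660, sin(210 deg) = -0.5000
  joint[2] = (2.2231, 6.1080) + 3.4 * (-0.8660, -0.5000) = (2.2231 + -2.9445, 6.1080 + -1.7000) = (-0.7214, 4.4080)
link 2: phi[2] = 70 + 140 + 115 = 325 deg
  cos(325 deg) = 0.8192, sin(325 deg) = -0.5736
  joint[3] = (-0.7214, 4.4080) + 4.4 * (0.8192, -0.5736) = (-0.7214 + 3.6043, 4.4080 + -2.5237) = (2.8829, 1.8843)
End effector: (2.8829, 1.8843)

Answer: 2.8829 1.8843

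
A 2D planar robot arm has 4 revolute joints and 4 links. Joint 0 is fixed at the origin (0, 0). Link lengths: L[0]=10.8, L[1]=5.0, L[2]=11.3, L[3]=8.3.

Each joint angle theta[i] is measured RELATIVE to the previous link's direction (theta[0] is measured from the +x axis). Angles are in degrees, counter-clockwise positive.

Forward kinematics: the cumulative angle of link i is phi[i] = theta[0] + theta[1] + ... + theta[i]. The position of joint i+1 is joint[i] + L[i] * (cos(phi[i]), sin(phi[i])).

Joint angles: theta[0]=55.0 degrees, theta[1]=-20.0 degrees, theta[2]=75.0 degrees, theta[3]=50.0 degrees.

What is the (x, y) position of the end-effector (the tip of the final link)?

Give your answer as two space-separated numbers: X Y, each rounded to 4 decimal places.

joint[0] = (0.0000, 0.0000)  (base)
link 0: phi[0] = 55 = 55 deg
  cos(55 deg) = 0.5736, sin(55 deg) = 0.8192
  joint[1] = (0.0000, 0.0000) + 10.8 * (0.5736, 0.8192) = (0.0000 + 6.1946, 0.0000 + 8.8468) = (6.1946, 8.8468)
link 1: phi[1] = 55 + -20 = 35 deg
  cos(35 deg) = 0.8192, sin(35 deg) = 0.5736
  joint[2] = (6.1946, 8.8468) + 5 * (0.8192, 0.5736) = (6.1946 + 4.0958, 8.8468 + 2.8679) = (10.2904, 11.7147)
link 2: phi[2] = 55 + -20 + 75 = 110 deg
  cos(110 deg) = -0.3420, sin(110 deg) = 0.9397
  joint[3] = (10.2904, 11.7147) + 11.3 * (-0.3420, 0.9397) = (10.2904 + -3.8648, 11.7147 + 10.6185) = (6.4256, 22.3333)
link 3: phi[3] = 55 + -20 + 75 + 50 = 160 deg
  cos(160 deg) = -0.9397, sin(160 deg) = 0.3420
  joint[4] = (6.4256, 22.3333) + 8.3 * (-0.9397, 0.3420) = (6.4256 + -7.7994, 22.3333 + 2.8388) = (-1.3739, 25.1720)
End effector: (-1.3739, 25.1720)

Answer: -1.3739 25.1720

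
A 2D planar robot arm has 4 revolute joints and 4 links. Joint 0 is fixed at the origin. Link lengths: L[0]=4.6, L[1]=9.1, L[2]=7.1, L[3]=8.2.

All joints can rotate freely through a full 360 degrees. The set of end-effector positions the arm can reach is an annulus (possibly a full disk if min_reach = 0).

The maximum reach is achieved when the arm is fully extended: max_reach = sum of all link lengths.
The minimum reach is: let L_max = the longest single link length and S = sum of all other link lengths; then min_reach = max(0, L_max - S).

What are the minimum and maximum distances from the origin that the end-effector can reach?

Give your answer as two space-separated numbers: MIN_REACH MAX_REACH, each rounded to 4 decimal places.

Link lengths: [4.6, 9.1, 7.1, 8.2]
max_reach = 4.6 + 9.1 + 7.1 + 8.2 = 29
L_max = max([4.6, 9.1, 7.1, 8.2]) = 9.1
S (sum of others) = 29 - 9.1 = 19.9
min_reach = max(0, 9.1 - 19.9) = max(0, -10.8) = 0

Answer: 0.0000 29.0000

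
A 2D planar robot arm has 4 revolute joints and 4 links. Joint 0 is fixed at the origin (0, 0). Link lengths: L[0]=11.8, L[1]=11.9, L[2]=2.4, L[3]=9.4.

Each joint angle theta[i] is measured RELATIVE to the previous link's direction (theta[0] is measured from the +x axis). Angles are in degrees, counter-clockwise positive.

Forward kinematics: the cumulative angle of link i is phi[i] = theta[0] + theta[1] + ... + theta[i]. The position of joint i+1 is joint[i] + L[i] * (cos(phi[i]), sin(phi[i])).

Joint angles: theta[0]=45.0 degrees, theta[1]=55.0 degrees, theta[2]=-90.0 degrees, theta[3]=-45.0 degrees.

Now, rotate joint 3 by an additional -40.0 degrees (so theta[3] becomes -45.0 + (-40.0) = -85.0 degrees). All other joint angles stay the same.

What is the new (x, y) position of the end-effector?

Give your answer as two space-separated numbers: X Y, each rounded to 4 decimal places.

Answer: 11.0739 11.4001

Derivation:
joint[0] = (0.0000, 0.0000)  (base)
link 0: phi[0] = 45 = 45 deg
  cos(45 deg) = 0.7071, sin(45 deg) = 0.7071
  joint[1] = (0.0000, 0.0000) + 11.8 * (0.7071, 0.7071) = (0.0000 + 8.3439, 0.0000 + 8.3439) = (8.3439, 8.3439)
link 1: phi[1] = 45 + 55 = 100 deg
  cos(100 deg) = -0.1736, sin(100 deg) = 0.9848
  joint[2] = (8.3439, 8.3439) + 11.9 * (-0.1736, 0.9848) = (8.3439 + -2.0664, 8.3439 + 11.7192) = (6.2774, 20.0631)
link 2: phi[2] = 45 + 55 + -90 = 10 deg
  cos(10 deg) = 0.9848, sin(10 deg) = 0.1736
  joint[3] = (6.2774, 20.0631) + 2.4 * (0.9848, 0.1736) = (6.2774 + 2.3635, 20.0631 + 0.4168) = (8.6410, 20.4798)
link 3: phi[3] = 45 + 55 + -90 + -85 = -75 deg
  cos(-75 deg) = 0.2588, sin(-75 deg) = -0.9659
  joint[4] = (8.6410, 20.4798) + 9.4 * (0.2588, -0.9659) = (8.6410 + 2.4329, 20.4798 + -9.0797) = (11.0739, 11.4001)
End effector: (11.0739, 11.4001)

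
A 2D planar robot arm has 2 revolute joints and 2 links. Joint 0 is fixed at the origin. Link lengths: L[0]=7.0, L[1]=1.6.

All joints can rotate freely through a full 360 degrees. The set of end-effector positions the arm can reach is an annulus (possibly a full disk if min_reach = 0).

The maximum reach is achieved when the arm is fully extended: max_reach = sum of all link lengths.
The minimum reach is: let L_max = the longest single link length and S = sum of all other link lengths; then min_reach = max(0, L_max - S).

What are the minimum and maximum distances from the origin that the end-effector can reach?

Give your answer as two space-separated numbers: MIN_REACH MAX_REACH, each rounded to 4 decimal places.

Answer: 5.4000 8.6000

Derivation:
Link lengths: [7.0, 1.6]
max_reach = 7 + 1.6 = 8.6
L_max = max([7.0, 1.6]) = 7
S (sum of others) = 8.6 - 7 = 1.6
min_reach = max(0, 7 - 1.6) = max(0, 5.4) = 5.4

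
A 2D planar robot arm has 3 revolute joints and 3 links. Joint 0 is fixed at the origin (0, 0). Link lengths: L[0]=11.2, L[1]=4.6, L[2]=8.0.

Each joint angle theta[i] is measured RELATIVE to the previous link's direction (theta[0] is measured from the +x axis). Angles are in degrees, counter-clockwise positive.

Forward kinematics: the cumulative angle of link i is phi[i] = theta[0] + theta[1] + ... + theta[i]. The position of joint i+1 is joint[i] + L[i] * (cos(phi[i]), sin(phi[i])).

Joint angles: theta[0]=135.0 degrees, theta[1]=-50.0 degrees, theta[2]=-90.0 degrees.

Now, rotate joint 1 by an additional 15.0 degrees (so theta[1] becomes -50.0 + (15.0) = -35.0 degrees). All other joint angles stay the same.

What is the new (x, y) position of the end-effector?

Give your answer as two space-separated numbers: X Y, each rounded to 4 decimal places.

joint[0] = (0.0000, 0.0000)  (base)
link 0: phi[0] = 135 = 135 deg
  cos(135 deg) = -0.7071, sin(135 deg) = 0.7071
  joint[1] = (0.0000, 0.0000) + 11.2 * (-0.7071, 0.7071) = (0.0000 + -7.9196, 0.0000 + 7.9196) = (-7.9196, 7.9196)
link 1: phi[1] = 135 + -35 = 100 deg
  cos(100 deg) = -0.1736, sin(100 deg) = 0.9848
  joint[2] = (-7.9196, 7.9196) + 4.6 * (-0.1736, 0.9848) = (-7.9196 + -0.7988, 7.9196 + 4.5301) = (-8.7184, 12.4497)
link 2: phi[2] = 135 + -35 + -90 = 10 deg
  cos(10 deg) = 0.9848, sin(10 deg) = 0.1736
  joint[3] = (-8.7184, 12.4497) + 8 * (0.9848, 0.1736) = (-8.7184 + 7.8785, 12.4497 + 1.3892) = (-0.8399, 13.8389)
End effector: (-0.8399, 13.8389)

Answer: -0.8399 13.8389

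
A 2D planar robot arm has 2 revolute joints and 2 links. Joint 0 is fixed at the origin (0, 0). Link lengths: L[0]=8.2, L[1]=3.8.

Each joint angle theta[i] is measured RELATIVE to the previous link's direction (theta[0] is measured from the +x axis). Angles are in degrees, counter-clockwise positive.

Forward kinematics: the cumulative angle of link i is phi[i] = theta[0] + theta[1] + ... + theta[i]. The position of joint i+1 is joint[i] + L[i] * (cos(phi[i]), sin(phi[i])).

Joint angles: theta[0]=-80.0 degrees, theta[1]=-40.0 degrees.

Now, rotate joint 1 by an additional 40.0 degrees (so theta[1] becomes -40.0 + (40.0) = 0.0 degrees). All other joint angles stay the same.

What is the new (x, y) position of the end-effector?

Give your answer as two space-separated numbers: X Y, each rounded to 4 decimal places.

joint[0] = (0.0000, 0.0000)  (base)
link 0: phi[0] = -80 = -80 deg
  cos(-80 deg) = 0.1736, sin(-80 deg) = -0.9848
  joint[1] = (0.0000, 0.0000) + 8.2 * (0.1736, -0.9848) = (0.0000 + 1.4239, 0.0000 + -8.0754) = (1.4239, -8.0754)
link 1: phi[1] = -80 + 0 = -80 deg
  cos(-80 deg) = 0.1736, sin(-80 deg) = -0.9848
  joint[2] = (1.4239, -8.0754) + 3.8 * (0.1736, -0.9848) = (1.4239 + 0.6599, -8.0754 + -3.7423) = (2.0838, -11.8177)
End effector: (2.0838, -11.8177)

Answer: 2.0838 -11.8177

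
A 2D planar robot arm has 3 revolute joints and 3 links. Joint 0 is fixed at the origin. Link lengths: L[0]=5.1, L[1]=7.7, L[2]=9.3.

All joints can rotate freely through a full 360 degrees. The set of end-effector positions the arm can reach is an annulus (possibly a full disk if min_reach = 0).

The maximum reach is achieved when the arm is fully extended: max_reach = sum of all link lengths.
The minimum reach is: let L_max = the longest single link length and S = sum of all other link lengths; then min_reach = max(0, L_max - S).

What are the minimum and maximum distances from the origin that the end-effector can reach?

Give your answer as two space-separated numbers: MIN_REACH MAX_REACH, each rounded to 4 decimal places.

Link lengths: [5.1, 7.7, 9.3]
max_reach = 5.1 + 7.7 + 9.3 = 22.1
L_max = max([5.1, 7.7, 9.3]) = 9.3
S (sum of others) = 22.1 - 9.3 = 12.8
min_reach = max(0, 9.3 - 12.8) = max(0, -3.5) = 0

Answer: 0.0000 22.1000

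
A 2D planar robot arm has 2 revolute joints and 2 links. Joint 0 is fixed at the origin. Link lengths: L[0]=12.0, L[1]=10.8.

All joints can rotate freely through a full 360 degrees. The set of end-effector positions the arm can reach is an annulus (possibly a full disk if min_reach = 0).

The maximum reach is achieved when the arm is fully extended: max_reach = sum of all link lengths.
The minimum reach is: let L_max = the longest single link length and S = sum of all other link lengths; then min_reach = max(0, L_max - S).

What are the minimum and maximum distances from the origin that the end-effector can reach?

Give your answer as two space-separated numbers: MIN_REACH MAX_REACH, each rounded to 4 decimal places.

Answer: 1.2000 22.8000

Derivation:
Link lengths: [12.0, 10.8]
max_reach = 12 + 10.8 = 22.8
L_max = max([12.0, 10.8]) = 12
S (sum of others) = 22.8 - 12 = 10.8
min_reach = max(0, 12 - 10.8) = max(0, 1.2) = 1.2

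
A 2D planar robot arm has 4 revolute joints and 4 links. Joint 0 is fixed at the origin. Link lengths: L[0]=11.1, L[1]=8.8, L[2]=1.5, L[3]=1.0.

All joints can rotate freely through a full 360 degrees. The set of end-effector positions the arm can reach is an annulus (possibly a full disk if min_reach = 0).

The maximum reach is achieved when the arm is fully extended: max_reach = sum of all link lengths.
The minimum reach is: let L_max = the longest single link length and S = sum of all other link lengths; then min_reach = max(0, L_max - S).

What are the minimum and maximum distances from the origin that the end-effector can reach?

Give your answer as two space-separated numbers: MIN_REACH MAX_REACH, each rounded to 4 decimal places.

Answer: 0.0000 22.4000

Derivation:
Link lengths: [11.1, 8.8, 1.5, 1.0]
max_reach = 11.1 + 8.8 + 1.5 + 1 = 22.4
L_max = max([11.1, 8.8, 1.5, 1.0]) = 11.1
S (sum of others) = 22.4 - 11.1 = 11.3
min_reach = max(0, 11.1 - 11.3) = max(0, -0.2) = 0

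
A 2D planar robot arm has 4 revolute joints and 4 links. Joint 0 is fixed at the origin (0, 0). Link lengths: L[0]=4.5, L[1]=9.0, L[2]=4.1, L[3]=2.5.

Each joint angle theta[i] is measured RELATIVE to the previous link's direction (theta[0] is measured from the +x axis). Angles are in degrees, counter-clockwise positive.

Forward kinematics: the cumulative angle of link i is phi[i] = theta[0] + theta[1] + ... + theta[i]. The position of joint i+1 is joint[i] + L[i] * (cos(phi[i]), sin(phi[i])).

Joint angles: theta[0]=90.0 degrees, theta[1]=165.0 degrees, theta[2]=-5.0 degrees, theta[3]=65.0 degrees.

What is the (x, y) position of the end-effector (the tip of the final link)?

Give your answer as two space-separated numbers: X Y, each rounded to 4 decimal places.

joint[0] = (0.0000, 0.0000)  (base)
link 0: phi[0] = 90 = 90 deg
  cos(90 deg) = 0.0000, sin(90 deg) = 1.0000
  joint[1] = (0.0000, 0.0000) + 4.5 * (0.0000, 1.0000) = (0.0000 + 0.0000, 0.0000 + 4.5000) = (0.0000, 4.5000)
link 1: phi[1] = 90 + 165 = 255 deg
  cos(255 deg) = -0.2588, sin(255 deg) = -0.9659
  joint[2] = (0.0000, 4.5000) + 9 * (-0.2588, -0.9659) = (0.0000 + -2.3294, 4.5000 + -8.6933) = (-2.3294, -4.1933)
link 2: phi[2] = 90 + 165 + -5 = 250 deg
  cos(250 deg) = -0.3420, sin(250 deg) = -0.9397
  joint[3] = (-2.3294, -4.1933) + 4.1 * (-0.3420, -0.9397) = (-2.3294 + -1.4023, -4.1933 + -3.8527) = (-3.7317, -8.0461)
link 3: phi[3] = 90 + 165 + -5 + 65 = 315 deg
  cos(315 deg) = 0.7071, sin(315 deg) = -0.7071
  joint[4] = (-3.7317, -8.0461) + 2.5 * (0.7071, -0.7071) = (-3.7317 + 1.7678, -8.0461 + -1.7678) = (-1.9639, -9.8138)
End effector: (-1.9639, -9.8138)

Answer: -1.9639 -9.8138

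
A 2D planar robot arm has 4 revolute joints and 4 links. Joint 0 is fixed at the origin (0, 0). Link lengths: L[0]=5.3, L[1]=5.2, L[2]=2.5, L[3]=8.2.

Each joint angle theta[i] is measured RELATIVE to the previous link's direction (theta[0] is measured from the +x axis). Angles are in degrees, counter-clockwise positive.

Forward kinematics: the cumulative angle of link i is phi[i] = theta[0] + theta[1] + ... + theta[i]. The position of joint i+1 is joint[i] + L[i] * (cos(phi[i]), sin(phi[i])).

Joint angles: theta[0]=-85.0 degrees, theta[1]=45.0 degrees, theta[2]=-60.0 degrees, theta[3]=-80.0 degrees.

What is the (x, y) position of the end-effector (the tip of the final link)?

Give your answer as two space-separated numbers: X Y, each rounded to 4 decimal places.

Answer: -4.1888 -11.0843

Derivation:
joint[0] = (0.0000, 0.0000)  (base)
link 0: phi[0] = -85 = -85 deg
  cos(-85 deg) = 0.0872, sin(-85 deg) = -0.9962
  joint[1] = (0.0000, 0.0000) + 5.3 * (0.0872, -0.9962) = (0.0000 + 0.4619, 0.0000 + -5.2798) = (0.4619, -5.2798)
link 1: phi[1] = -85 + 45 = -40 deg
  cos(-40 deg) = 0.7660, sin(-40 deg) = -0.6428
  joint[2] = (0.4619, -5.2798) + 5.2 * (0.7660, -0.6428) = (0.4619 + 3.9834, -5.2798 + -3.3425) = (4.4454, -8.6223)
link 2: phi[2] = -85 + 45 + -60 = -100 deg
  cos(-100 deg) = -0.1736, sin(-100 deg) = -0.9848
  joint[3] = (4.4454, -8.6223) + 2.5 * (-0.1736, -0.9848) = (4.4454 + -0.4341, -8.6223 + -2.4620) = (4.0112, -11.0843)
link 3: phi[3] = -85 + 45 + -60 + -80 = -180 deg
  cos(-180 deg) = -1.0000, sin(-180 deg) = -0.0000
  joint[4] = (4.0112, -11.0843) + 8.2 * (-1.0000, -0.0000) = (4.0112 + -8.2000, -11.0843 + -0.0000) = (-4.1888, -11.0843)
End effector: (-4.1888, -11.0843)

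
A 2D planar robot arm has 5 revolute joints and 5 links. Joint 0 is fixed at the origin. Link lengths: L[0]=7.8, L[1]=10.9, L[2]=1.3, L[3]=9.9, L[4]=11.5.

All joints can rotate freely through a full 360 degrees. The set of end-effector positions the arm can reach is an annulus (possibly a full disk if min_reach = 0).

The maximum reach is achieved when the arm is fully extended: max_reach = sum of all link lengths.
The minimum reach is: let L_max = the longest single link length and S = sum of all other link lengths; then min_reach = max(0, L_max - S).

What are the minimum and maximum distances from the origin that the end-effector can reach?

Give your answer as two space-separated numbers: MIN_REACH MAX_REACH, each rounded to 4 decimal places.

Link lengths: [7.8, 10.9, 1.3, 9.9, 11.5]
max_reach = 7.8 + 10.9 + 1.3 + 9.9 + 11.5 = 41.4
L_max = max([7.8, 10.9, 1.3, 9.9, 11.5]) = 11.5
S (sum of others) = 41.4 - 11.5 = 29.9
min_reach = max(0, 11.5 - 29.9) = max(0, -18.4) = 0

Answer: 0.0000 41.4000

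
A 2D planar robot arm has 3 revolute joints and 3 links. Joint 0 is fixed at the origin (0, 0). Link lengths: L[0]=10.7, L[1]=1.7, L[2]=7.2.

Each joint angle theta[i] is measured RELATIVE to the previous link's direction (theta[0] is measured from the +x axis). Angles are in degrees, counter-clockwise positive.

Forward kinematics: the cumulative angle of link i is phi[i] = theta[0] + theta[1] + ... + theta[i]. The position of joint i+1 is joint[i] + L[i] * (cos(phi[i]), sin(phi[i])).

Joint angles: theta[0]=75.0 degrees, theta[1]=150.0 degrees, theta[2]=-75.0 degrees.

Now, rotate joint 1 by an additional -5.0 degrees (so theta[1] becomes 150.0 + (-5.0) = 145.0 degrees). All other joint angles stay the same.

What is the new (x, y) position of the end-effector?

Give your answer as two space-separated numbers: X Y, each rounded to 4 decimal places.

joint[0] = (0.0000, 0.0000)  (base)
link 0: phi[0] = 75 = 75 deg
  cos(75 deg) = 0.2588, sin(75 deg) = 0.9659
  joint[1] = (0.0000, 0.0000) + 10.7 * (0.2588, 0.9659) = (0.0000 + 2.7694, 0.0000 + 10.3354) = (2.7694, 10.3354)
link 1: phi[1] = 75 + 145 = 220 deg
  cos(220 deg) = -0.7660, sin(220 deg) = -0.6428
  joint[2] = (2.7694, 10.3354) + 1.7 * (-0.7660, -0.6428) = (2.7694 + -1.3023, 10.3354 + -1.0927) = (1.4671, 9.2427)
link 2: phi[2] = 75 + 145 + -75 = 145 deg
  cos(145 deg) = -0.8192, sin(145 deg) = 0.5736
  joint[3] = (1.4671, 9.2427) + 7.2 * (-0.8192, 0.5736) = (1.4671 + -5.8979, 9.2427 + 4.1298) = (-4.4308, 13.3724)
End effector: (-4.4308, 13.3724)

Answer: -4.4308 13.3724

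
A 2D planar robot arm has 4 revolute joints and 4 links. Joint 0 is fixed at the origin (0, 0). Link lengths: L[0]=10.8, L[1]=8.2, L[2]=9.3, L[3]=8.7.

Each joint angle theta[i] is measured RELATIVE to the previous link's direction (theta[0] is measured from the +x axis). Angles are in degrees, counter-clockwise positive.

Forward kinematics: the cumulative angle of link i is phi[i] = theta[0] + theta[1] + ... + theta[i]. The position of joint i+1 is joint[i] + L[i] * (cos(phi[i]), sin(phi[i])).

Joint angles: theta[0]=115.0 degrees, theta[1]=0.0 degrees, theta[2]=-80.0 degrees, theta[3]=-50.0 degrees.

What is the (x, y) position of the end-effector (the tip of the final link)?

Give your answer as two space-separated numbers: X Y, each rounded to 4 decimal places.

Answer: 7.9919 20.3024

Derivation:
joint[0] = (0.0000, 0.0000)  (base)
link 0: phi[0] = 115 = 115 deg
  cos(115 deg) = -0.4226, sin(115 deg) = 0.9063
  joint[1] = (0.0000, 0.0000) + 10.8 * (-0.4226, 0.9063) = (0.0000 + -4.5643, 0.0000 + 9.7881) = (-4.5643, 9.7881)
link 1: phi[1] = 115 + 0 = 115 deg
  cos(115 deg) = -0.4226, sin(115 deg) = 0.9063
  joint[2] = (-4.5643, 9.7881) + 8.2 * (-0.4226, 0.9063) = (-4.5643 + -3.4655, 9.7881 + 7.4317) = (-8.0297, 17.2198)
link 2: phi[2] = 115 + 0 + -80 = 35 deg
  cos(35 deg) = 0.8192, sin(35 deg) = 0.5736
  joint[3] = (-8.0297, 17.2198) + 9.3 * (0.8192, 0.5736) = (-8.0297 + 7.6181, 17.2198 + 5.3343) = (-0.4116, 22.5541)
link 3: phi[3] = 115 + 0 + -80 + -50 = -15 deg
  cos(-15 deg) = 0.9659, sin(-15 deg) = -0.2588
  joint[4] = (-0.4116, 22.5541) + 8.7 * (0.9659, -0.2588) = (-0.4116 + 8.4036, 22.5541 + -2.2517) = (7.9919, 20.3024)
End effector: (7.9919, 20.3024)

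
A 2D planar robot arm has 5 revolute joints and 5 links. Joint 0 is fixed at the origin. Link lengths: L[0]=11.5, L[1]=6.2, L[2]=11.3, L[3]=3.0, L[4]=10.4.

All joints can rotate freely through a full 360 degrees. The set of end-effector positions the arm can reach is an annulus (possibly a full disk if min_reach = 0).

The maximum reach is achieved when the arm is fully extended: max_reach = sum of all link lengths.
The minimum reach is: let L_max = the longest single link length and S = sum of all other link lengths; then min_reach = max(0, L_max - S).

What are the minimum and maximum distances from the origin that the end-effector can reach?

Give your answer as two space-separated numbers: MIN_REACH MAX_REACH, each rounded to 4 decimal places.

Link lengths: [11.5, 6.2, 11.3, 3.0, 10.4]
max_reach = 11.5 + 6.2 + 11.3 + 3 + 10.4 = 42.4
L_max = max([11.5, 6.2, 11.3, 3.0, 10.4]) = 11.5
S (sum of others) = 42.4 - 11.5 = 30.9
min_reach = max(0, 11.5 - 30.9) = max(0, -19.4) = 0

Answer: 0.0000 42.4000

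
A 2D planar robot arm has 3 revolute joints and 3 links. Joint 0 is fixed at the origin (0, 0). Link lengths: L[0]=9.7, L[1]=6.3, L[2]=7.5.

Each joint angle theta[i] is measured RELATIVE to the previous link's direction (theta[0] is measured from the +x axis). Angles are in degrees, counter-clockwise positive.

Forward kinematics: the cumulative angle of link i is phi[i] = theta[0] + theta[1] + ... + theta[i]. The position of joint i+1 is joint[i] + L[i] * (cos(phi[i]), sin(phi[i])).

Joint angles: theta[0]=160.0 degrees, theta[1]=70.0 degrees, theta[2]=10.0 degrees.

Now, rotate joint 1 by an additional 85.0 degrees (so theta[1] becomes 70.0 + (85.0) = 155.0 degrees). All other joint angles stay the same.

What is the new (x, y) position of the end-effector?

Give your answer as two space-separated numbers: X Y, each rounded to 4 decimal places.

joint[0] = (0.0000, 0.0000)  (base)
link 0: phi[0] = 160 = 160 deg
  cos(160 deg) = -0.9397, sin(160 deg) = 0.3420
  joint[1] = (0.0000, 0.0000) + 9.7 * (-0.9397, 0.3420) = (0.0000 + -9.1150, 0.0000 + 3.3176) = (-9.1150, 3.3176)
link 1: phi[1] = 160 + 155 = 315 deg
  cos(315 deg) = 0.7071, sin(315 deg) = -0.7071
  joint[2] = (-9.1150, 3.3176) + 6.3 * (0.7071, -0.7071) = (-9.1150 + 4.4548, 3.3176 + -4.4548) = (-4.6602, -1.1372)
link 2: phi[2] = 160 + 155 + 10 = 325 deg
  cos(325 deg) = 0.8192, sin(325 deg) = -0.5736
  joint[3] = (-4.6602, -1.1372) + 7.5 * (0.8192, -0.5736) = (-4.6602 + 6.1436, -1.1372 + -4.3018) = (1.4834, -5.4390)
End effector: (1.4834, -5.4390)

Answer: 1.4834 -5.4390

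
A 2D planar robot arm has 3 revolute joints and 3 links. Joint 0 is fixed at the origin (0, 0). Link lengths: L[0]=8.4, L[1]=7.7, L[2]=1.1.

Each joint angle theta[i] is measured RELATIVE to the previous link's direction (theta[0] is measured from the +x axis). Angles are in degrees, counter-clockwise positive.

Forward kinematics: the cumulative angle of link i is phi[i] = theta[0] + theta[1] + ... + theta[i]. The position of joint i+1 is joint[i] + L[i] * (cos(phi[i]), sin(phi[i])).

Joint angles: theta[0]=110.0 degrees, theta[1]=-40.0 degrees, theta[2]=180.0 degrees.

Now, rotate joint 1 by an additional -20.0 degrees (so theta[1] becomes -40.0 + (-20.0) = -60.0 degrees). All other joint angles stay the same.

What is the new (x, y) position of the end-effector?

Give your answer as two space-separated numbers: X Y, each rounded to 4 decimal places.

joint[0] = (0.0000, 0.0000)  (base)
link 0: phi[0] = 110 = 110 deg
  cos(110 deg) = -0.3420, sin(110 deg) = 0.9397
  joint[1] = (0.0000, 0.0000) + 8.4 * (-0.3420, 0.9397) = (0.0000 + -2.8730, 0.0000 + 7.8934) = (-2.8730, 7.8934)
link 1: phi[1] = 110 + -60 = 50 deg
  cos(50 deg) = 0.6428, sin(50 deg) = 0.7660
  joint[2] = (-2.8730, 7.8934) + 7.7 * (0.6428, 0.7660) = (-2.8730 + 4.9495, 7.8934 + 5.8985) = (2.0765, 13.7920)
link 2: phi[2] = 110 + -60 + 180 = 230 deg
  cos(230 deg) = -0.6428, sin(230 deg) = -0.7660
  joint[3] = (2.0765, 13.7920) + 1.1 * (-0.6428, -0.7660) = (2.0765 + -0.7071, 13.7920 + -0.8426) = (1.3694, 12.9493)
End effector: (1.3694, 12.9493)

Answer: 1.3694 12.9493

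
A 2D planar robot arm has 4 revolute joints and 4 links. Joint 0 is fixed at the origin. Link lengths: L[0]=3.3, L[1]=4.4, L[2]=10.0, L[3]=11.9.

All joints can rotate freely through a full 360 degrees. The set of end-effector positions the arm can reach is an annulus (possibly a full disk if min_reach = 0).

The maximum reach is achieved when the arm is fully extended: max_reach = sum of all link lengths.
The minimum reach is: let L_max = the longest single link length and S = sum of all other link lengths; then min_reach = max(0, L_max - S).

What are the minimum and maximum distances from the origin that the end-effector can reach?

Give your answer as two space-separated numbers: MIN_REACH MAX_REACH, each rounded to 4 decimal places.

Link lengths: [3.3, 4.4, 10.0, 11.9]
max_reach = 3.3 + 4.4 + 10 + 11.9 = 29.6
L_max = max([3.3, 4.4, 10.0, 11.9]) = 11.9
S (sum of others) = 29.6 - 11.9 = 17.7
min_reach = max(0, 11.9 - 17.7) = max(0, -5.8) = 0

Answer: 0.0000 29.6000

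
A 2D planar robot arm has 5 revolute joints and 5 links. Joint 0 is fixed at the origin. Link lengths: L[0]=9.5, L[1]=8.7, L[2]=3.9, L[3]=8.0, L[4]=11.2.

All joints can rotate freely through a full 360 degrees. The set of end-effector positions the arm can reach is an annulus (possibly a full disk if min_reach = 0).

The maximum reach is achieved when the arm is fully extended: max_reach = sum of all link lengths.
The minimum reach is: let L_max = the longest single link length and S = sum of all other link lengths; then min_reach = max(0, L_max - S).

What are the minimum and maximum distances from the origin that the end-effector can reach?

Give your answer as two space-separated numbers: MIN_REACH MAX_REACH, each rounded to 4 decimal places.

Link lengths: [9.5, 8.7, 3.9, 8.0, 11.2]
max_reach = 9.5 + 8.7 + 3.9 + 8 + 11.2 = 41.3
L_max = max([9.5, 8.7, 3.9, 8.0, 11.2]) = 11.2
S (sum of others) = 41.3 - 11.2 = 30.1
min_reach = max(0, 11.2 - 30.1) = max(0, -18.9) = 0

Answer: 0.0000 41.3000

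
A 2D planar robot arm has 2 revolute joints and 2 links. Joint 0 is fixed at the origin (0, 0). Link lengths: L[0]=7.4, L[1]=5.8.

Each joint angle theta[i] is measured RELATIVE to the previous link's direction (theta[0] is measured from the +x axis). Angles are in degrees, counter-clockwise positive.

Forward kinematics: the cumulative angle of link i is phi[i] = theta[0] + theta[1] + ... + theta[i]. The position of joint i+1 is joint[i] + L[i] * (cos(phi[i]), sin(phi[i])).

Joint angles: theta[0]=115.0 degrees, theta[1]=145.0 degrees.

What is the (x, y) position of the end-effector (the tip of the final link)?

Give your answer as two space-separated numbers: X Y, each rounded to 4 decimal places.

joint[0] = (0.0000, 0.0000)  (base)
link 0: phi[0] = 115 = 115 deg
  cos(115 deg) = -0.4226, sin(115 deg) = 0.9063
  joint[1] = (0.0000, 0.0000) + 7.4 * (-0.4226, 0.9063) = (0.0000 + -3.1274, 0.0000 + 6.7067) = (-3.1274, 6.7067)
link 1: phi[1] = 115 + 145 = 260 deg
  cos(260 deg) = -0.1736, sin(260 deg) = -0.9848
  joint[2] = (-3.1274, 6.7067) + 5.8 * (-0.1736, -0.9848) = (-3.1274 + -1.0072, 6.7067 + -5.7119) = (-4.1345, 0.9948)
End effector: (-4.1345, 0.9948)

Answer: -4.1345 0.9948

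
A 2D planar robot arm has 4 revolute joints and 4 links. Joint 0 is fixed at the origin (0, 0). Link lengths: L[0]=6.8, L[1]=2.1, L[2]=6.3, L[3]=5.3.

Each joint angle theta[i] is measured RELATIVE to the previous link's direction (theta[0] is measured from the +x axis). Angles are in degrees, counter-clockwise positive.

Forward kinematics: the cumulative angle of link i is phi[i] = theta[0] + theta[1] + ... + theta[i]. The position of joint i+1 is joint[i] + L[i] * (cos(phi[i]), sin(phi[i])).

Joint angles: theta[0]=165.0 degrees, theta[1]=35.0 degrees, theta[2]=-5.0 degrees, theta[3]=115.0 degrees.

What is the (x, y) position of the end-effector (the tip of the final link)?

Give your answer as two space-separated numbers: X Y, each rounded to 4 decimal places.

joint[0] = (0.0000, 0.0000)  (base)
link 0: phi[0] = 165 = 165 deg
  cos(165 deg) = -0.9659, sin(165 deg) = 0.2588
  joint[1] = (0.0000, 0.0000) + 6.8 * (-0.9659, 0.2588) = (0.0000 + -6.5683, 0.0000 + 1.7600) = (-6.5683, 1.7600)
link 1: phi[1] = 165 + 35 = 200 deg
  cos(200 deg) = -0.9397, sin(200 deg) = -0.3420
  joint[2] = (-6.5683, 1.7600) + 2.1 * (-0.9397, -0.3420) = (-6.5683 + -1.9734, 1.7600 + -0.7182) = (-8.5417, 1.0417)
link 2: phi[2] = 165 + 35 + -5 = 195 deg
  cos(195 deg) = -0.9659, sin(195 deg) = -0.2588
  joint[3] = (-8.5417, 1.0417) + 6.3 * (-0.9659, -0.2588) = (-8.5417 + -6.0853, 1.0417 + -1.6306) = (-14.6270, -0.5888)
link 3: phi[3] = 165 + 35 + -5 + 115 = 310 deg
  cos(310 deg) = 0.6428, sin(310 deg) = -0.7660
  joint[4] = (-14.6270, -0.5888) + 5.3 * (0.6428, -0.7660) = (-14.6270 + 3.4068, -0.5888 + -4.0600) = (-11.2202, -4.6489)
End effector: (-11.2202, -4.6489)

Answer: -11.2202 -4.6489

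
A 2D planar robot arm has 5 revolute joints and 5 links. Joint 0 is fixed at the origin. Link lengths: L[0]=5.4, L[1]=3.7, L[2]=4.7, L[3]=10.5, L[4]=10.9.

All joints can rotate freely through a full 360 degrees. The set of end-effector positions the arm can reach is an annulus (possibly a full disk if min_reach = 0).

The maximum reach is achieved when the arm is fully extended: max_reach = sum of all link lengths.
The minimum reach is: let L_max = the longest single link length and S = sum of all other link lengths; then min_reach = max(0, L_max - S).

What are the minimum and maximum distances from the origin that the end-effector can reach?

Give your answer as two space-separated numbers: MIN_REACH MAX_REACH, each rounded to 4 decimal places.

Answer: 0.0000 35.2000

Derivation:
Link lengths: [5.4, 3.7, 4.7, 10.5, 10.9]
max_reach = 5.4 + 3.7 + 4.7 + 10.5 + 10.9 = 35.2
L_max = max([5.4, 3.7, 4.7, 10.5, 10.9]) = 10.9
S (sum of others) = 35.2 - 10.9 = 24.3
min_reach = max(0, 10.9 - 24.3) = max(0, -13.4) = 0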